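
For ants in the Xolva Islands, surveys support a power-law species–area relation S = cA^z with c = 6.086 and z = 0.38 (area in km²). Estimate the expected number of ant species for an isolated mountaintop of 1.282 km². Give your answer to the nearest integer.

7 species

S = 6.086 × 1.282^0.38 = 6.086 × 1.099 ≈ 6.689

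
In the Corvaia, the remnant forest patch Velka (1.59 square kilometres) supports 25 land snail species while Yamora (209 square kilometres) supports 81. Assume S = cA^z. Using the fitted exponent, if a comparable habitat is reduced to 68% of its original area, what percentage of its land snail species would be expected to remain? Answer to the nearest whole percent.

z = ln(81/25) / ln(209/1.59) = 1.1756 / 4.8786 = 0.2410
S_new/S_old = (A_new/A_old)^z = 0.68^0.2410 = exp(0.2410 × -0.3857) = 0.9113

91%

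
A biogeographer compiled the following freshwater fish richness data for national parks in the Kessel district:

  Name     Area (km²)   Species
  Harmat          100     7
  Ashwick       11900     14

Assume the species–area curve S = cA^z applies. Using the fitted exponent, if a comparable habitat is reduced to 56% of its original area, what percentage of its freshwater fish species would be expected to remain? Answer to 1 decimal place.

91.9%

z = ln(14/7) / ln(11900/100) = 0.6931 / 4.7791 = 0.1450
S_new/S_old = (A_new/A_old)^z = 0.56^0.1450 = exp(0.1450 × -0.5798) = 0.9193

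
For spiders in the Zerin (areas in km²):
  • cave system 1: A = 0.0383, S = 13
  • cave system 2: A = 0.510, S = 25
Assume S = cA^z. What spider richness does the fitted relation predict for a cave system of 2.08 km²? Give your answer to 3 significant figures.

z = ln(25/13) / ln(0.51/0.0383) = 0.6539 / 2.5890 = 0.2526
c = 13 / 0.0383^0.2526 = 13 / 0.4387 = 29.63
S₃ = 29.63 × 2.08^0.2526 = 29.63 × 1.203 ≈ 35.66

35.7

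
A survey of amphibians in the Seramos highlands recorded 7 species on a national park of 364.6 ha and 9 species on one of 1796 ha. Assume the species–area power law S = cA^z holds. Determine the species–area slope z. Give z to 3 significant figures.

0.158

Taking logs: ln S = ln c + z ln A, so z = (ln S₂ − ln S₁)/(ln A₂ − ln A₁).
z = ln(9/7) / ln(1796/364.6) = ln(1.286) / ln(4.926) = 0.2513 / 1.5945 = 0.1576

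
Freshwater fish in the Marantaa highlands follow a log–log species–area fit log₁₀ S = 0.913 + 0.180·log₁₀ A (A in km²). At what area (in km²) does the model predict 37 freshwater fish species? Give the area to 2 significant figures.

4400 km²

37 = 8.185 × A^0.18  ⇒  A^0.18 = 37/8.185 = 4.521
ln A = ln(4.521) / 0.18 = 1.5087 / 0.18 = 8.3814
A = e^8.3814 ≈ 4365 km²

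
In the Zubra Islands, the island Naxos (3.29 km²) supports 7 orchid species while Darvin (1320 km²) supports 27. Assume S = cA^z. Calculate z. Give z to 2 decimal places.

Taking logs: ln S = ln c + z ln A, so z = (ln S₂ − ln S₁)/(ln A₂ − ln A₁).
z = ln(27/7) / ln(1320/3.29) = ln(3.857) / ln(401.2) = 1.3499 / 5.9945 = 0.2252

0.23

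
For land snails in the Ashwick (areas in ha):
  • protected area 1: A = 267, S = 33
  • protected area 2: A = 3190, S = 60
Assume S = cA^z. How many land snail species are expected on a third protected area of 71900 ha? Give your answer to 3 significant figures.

127

z = ln(60/33) / ln(3190/267) = 0.5978 / 2.4805 = 0.2410
c = 33 / 267^0.2410 = 33 / 3.844 = 8.584
S₃ = 8.584 × 71900^0.2410 = 8.584 × 14.81 ≈ 127.1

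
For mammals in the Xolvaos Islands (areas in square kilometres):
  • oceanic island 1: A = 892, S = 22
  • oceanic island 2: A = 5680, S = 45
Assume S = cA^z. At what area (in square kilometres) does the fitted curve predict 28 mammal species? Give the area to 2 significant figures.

1700 square kilometres

z = ln(45/22) / ln(5680/892) = 0.7156 / 1.8512 = 0.3866
c = 22 / 892^0.3866 = 22 / 13.82 = 1.592
A = (28/1.592)^(1/0.3866) ⇒ ln A = ln(17.59)/0.3866 = 7.4173
A = e^7.4173 ≈ 1665 square kilometres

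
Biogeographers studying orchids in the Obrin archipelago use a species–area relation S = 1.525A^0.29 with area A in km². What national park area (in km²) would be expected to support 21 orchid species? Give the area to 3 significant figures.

8460 km²

21 = 1.525 × A^0.29  ⇒  A^0.29 = 21/1.525 = 13.77
ln A = ln(13.77) / 0.29 = 2.6225 / 0.29 = 9.0432
A = e^9.0432 ≈ 8461 km²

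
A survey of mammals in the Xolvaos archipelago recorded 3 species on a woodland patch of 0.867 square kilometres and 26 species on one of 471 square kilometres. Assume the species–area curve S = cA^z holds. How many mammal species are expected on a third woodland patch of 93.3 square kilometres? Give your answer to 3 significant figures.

14.9

z = ln(26/3) / ln(471/0.867) = 2.1595 / 6.2976 = 0.3429
c = 3 / 0.867^0.3429 = 3 / 0.9522 = 3.15
S₃ = 3.15 × 93.3^0.3429 = 3.15 × 4.737 ≈ 14.92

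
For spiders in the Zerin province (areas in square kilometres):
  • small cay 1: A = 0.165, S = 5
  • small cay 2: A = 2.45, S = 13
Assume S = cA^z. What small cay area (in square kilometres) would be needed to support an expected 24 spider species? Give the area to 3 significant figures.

13.8 square kilometres

z = ln(13/5) / ln(2.45/0.165) = 0.9555 / 2.6979 = 0.3542
c = 5 / 0.165^0.3542 = 5 / 0.5283 = 9.465
A = (24/9.465)^(1/0.3542) ⇒ ln A = ln(2.536)/0.3542 = 2.6272
A = e^2.6272 ≈ 13.83 square kilometres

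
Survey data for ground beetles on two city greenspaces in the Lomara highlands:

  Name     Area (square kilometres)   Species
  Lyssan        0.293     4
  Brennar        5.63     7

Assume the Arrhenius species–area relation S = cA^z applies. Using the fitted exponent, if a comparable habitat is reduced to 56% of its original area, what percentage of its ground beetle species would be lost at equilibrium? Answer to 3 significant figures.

10.4%

z = ln(7/4) / ln(5.63/0.293) = 0.5596 / 2.9557 = 0.1893
S_new/S_old = (A_new/A_old)^z = 0.56^0.1893 = exp(0.1893 × -0.5798) = 0.896
Fraction lost = 1 − 0.896 = 0.104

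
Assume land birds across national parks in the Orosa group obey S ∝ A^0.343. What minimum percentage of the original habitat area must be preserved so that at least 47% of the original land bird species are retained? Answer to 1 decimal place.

Need (A_new/A_old)^0.343 = 0.47, so A_new/A_old = 0.47^(1/0.343) = 0.47^2.915
ln(A_new/A_old) = ln 0.47 / 0.343 = -0.7550 / 0.343 = -2.2012
A_new/A_old = e^-2.2012 ≈ 0.1107

11.1%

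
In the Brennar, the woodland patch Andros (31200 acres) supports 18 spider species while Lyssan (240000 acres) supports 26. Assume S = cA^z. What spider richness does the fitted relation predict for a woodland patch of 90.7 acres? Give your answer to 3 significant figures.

z = ln(26/18) / ln(240000/31200) = 0.3677 / 2.0402 = 0.1802
c = 18 / 31200^0.1802 = 18 / 6.457 = 2.788
S₃ = 2.788 × 90.7^0.1802 = 2.788 × 2.253 ≈ 6.282

6.28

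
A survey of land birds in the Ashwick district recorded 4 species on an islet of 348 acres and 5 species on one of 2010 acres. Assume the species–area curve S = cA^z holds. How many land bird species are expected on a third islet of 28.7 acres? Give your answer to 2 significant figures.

z = ln(5/4) / ln(2010/348) = 0.2231 / 1.7537 = 0.1272
c = 4 / 348^0.1272 = 4 / 2.106 = 1.9
S₃ = 1.9 × 28.7^0.1272 = 1.9 × 1.533 ≈ 2.912

2.9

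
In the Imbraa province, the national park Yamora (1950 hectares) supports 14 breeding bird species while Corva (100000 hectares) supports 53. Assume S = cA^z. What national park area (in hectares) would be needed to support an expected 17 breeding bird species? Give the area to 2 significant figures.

3500 hectares

z = ln(53/14) / ln(100000/1950) = 1.3312 / 3.9373 = 0.3381
c = 14 / 1950^0.3381 = 14 / 12.95 = 1.081
A = (17/1.081)^(1/0.3381) ⇒ ln A = ln(15.73)/0.3381 = 8.1498
A = e^8.1498 ≈ 3463 hectares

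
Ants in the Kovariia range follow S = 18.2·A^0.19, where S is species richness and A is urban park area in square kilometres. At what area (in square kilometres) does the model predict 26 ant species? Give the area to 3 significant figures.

6.54 square kilometres

26 = 18.2 × A^0.19  ⇒  A^0.19 = 26/18.2 = 1.429
ln A = ln(1.429) / 0.19 = 0.3567 / 0.19 = 1.8772
A = e^1.8772 ≈ 6.535 square kilometres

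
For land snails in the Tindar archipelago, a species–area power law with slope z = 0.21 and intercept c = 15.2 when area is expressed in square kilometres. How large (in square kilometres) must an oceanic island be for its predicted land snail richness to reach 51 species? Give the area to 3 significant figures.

319 square kilometres

51 = 15.2 × A^0.21  ⇒  A^0.21 = 51/15.2 = 3.355
ln A = ln(3.355) / 0.21 = 1.2105 / 0.21 = 5.7644
A = e^5.7644 ≈ 318.8 square kilometres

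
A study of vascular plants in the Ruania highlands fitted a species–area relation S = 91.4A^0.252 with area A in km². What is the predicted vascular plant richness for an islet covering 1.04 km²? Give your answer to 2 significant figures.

92

S = 91.4 × 1.04^0.252
ln S = ln 91.4 + 0.252 × ln 1.04 = 4.5152 + 0.252 × 0.0392 = 4.5251
S = e^4.5251 ≈ 92.31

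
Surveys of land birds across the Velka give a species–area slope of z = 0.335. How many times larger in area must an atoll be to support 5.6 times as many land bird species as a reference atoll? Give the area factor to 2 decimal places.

(A₂/A₁)^0.335 = 5.6, so A₂/A₁ = 5.6^(1/0.335) = 5.6^2.985
ln(A₂/A₁) = ln 5.6 / 0.335 = 1.7228 / 0.335 = 5.1426
A₂/A₁ = e^5.1426 ≈ 171.2

171.16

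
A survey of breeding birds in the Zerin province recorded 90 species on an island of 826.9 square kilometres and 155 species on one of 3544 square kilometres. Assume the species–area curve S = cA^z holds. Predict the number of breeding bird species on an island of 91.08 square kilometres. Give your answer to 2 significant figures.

39

z = ln(155/90) / ln(3544/826.9) = 0.5436 / 1.4553 = 0.3735
c = 90 / 826.9^0.3735 = 90 / 12.3 = 7.319
S₃ = 7.319 × 91.08^0.3735 = 7.319 × 5.394 ≈ 39.48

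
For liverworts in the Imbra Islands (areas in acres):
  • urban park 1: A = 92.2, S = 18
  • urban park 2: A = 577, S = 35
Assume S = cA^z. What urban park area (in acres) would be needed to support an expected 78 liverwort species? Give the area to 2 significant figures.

5300 acres

z = ln(35/18) / ln(577/92.2) = 0.6650 / 1.8339 = 0.3626
c = 18 / 92.2^0.3626 = 18 / 5.157 = 3.49
A = (78/3.49)^(1/0.3626) ⇒ ln A = ln(22.35)/0.3626 = 8.5678
A = e^8.5678 ≈ 5260 acres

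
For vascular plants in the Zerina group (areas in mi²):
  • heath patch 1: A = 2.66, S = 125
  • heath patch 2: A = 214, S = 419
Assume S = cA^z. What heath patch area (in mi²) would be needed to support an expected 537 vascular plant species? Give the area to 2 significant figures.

z = ln(419/125) / ln(214/2.66) = 1.2096 / 4.3876 = 0.2757
c = 125 / 2.66^0.2757 = 125 / 1.31 = 95.45
A = (537/95.45)^(1/0.2757) ⇒ ln A = ln(5.626)/0.2757 = 6.2661
A = e^6.2661 ≈ 526.4 mi²

530 mi²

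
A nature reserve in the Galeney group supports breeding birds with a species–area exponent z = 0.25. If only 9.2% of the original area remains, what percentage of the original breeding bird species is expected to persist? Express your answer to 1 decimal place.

S_new/S_old = (A_new/A_old)^z = 0.092^0.25
= exp(0.25 × ln 0.092) = exp(0.25 × -2.3860) = exp(-0.5965) ≈ 0.5507

55.1%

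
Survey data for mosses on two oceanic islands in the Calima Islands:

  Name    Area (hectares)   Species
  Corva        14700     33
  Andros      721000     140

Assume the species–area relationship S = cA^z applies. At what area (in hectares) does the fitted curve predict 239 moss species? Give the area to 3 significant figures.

3050000 hectares

z = ln(140/33) / ln(721000/14700) = 1.4451 / 3.8928 = 0.3712
c = 33 / 14700^0.3712 = 33 / 35.24 = 0.9364
A = (239/0.9364)^(1/0.3712) ⇒ ln A = ln(255.2)/0.3712 = 14.9291
A = e^14.9291 ≈ 3045129 hectares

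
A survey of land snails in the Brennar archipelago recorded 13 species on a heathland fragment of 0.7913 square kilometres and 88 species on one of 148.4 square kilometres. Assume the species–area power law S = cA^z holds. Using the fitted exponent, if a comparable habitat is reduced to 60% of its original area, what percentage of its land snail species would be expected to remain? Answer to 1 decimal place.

83.0%

z = ln(88/13) / ln(148.4/0.7913) = 1.9124 / 5.2340 = 0.3654
S_new/S_old = (A_new/A_old)^z = 0.6^0.3654 = exp(0.3654 × -0.5108) = 0.8297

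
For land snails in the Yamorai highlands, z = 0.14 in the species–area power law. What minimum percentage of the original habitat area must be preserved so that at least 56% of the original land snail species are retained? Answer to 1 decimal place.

Need (A_new/A_old)^0.14 = 0.56, so A_new/A_old = 0.56^(1/0.14) = 0.56^7.143
ln(A_new/A_old) = ln 0.56 / 0.14 = -0.5798 / 0.14 = -4.1416
A_new/A_old = e^-4.1416 ≈ 0.0159

1.6%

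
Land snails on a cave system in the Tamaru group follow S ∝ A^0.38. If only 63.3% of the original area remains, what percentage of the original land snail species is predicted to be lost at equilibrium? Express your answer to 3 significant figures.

16.0%

S_new/S_old = (A_new/A_old)^z = 0.633^0.38
= exp(0.38 × ln 0.633) = exp(0.38 × -0.4573) = exp(-0.1738) ≈ 0.8405
Fraction lost = 1 − 0.8405 = 0.1595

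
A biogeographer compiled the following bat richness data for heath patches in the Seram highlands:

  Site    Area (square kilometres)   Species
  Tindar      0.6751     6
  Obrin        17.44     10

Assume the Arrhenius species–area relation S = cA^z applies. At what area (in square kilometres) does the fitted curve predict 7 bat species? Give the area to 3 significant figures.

1.80 square kilometres

z = ln(10/6) / ln(17.44/0.6751) = 0.5108 / 3.2517 = 0.1571
c = 6 / 0.6751^0.1571 = 6 / 0.9401 = 6.382
A = (7/6.382)^(1/0.1571) ⇒ ln A = ln(1.097)/0.1571 = 0.5884
A = e^0.5884 ≈ 1.801 square kilometres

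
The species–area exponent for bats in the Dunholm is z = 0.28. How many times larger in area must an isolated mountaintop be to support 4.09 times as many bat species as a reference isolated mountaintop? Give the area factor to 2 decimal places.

153.01

(A₂/A₁)^0.28 = 4.09, so A₂/A₁ = 4.09^(1/0.28) = 4.09^3.571
ln(A₂/A₁) = ln 4.09 / 0.28 = 1.4085 / 0.28 = 5.0305
A₂/A₁ = e^5.0305 ≈ 153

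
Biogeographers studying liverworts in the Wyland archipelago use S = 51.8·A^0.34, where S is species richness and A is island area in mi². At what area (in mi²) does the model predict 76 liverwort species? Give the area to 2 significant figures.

3.1 mi²

76 = 51.8 × A^0.34  ⇒  A^0.34 = 76/51.8 = 1.467
ln A = ln(1.467) / 0.34 = 0.3833 / 0.34 = 1.1275
A = e^1.1275 ≈ 3.088 mi²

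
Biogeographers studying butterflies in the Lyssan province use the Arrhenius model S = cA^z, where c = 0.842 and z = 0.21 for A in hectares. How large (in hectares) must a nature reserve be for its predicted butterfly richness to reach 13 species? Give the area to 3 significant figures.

13 = 0.842 × A^0.21  ⇒  A^0.21 = 13/0.842 = 15.44
ln A = ln(15.44) / 0.21 = 2.7369 / 0.21 = 13.0330
A = e^13.0330 ≈ 457245 hectares

457000 hectares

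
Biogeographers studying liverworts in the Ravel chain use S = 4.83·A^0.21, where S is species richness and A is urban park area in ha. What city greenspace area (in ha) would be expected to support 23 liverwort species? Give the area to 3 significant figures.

1690 ha

23 = 4.83 × A^0.21  ⇒  A^0.21 = 23/4.83 = 4.762
ln A = ln(4.762) / 0.21 = 1.5606 / 0.21 = 7.4317
A = e^7.4317 ≈ 1689 ha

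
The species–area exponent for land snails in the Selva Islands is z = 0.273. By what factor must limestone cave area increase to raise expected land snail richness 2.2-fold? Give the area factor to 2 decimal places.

(A₂/A₁)^0.273 = 2.2, so A₂/A₁ = 2.2^(1/0.273) = 2.2^3.663
ln(A₂/A₁) = ln 2.2 / 0.273 = 0.7885 / 0.273 = 2.8881
A₂/A₁ = e^2.8881 ≈ 17.96

17.96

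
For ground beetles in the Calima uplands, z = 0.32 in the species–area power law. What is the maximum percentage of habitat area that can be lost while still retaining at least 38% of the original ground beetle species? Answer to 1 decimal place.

95.1%

Need (A_new/A_old)^0.32 = 0.38, so A_new/A_old = 0.38^(1/0.32) = 0.38^3.125
ln(A_new/A_old) = ln 0.38 / 0.32 = -0.9676 / 0.32 = -3.0237
A_new/A_old = e^-3.0237 ≈ 0.04862
Fraction that can be lost = 1 − 0.04862 = 0.9514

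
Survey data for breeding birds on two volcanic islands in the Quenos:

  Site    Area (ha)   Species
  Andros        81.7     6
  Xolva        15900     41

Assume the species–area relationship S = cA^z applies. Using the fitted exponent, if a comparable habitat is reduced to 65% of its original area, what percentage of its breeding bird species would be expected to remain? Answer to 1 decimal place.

z = ln(41/6) / ln(15900/81.7) = 1.9218 / 5.2710 = 0.3646
S_new/S_old = (A_new/A_old)^z = 0.65^0.3646 = exp(0.3646 × -0.4308) = 0.8546

85.5%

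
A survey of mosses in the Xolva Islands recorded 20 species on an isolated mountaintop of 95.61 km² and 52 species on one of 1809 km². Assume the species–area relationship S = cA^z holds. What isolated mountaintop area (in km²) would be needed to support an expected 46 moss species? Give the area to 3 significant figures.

1240 km²

z = ln(52/20) / ln(1809/95.61) = 0.9555 / 2.9403 = 0.3250
c = 20 / 95.61^0.3250 = 20 / 4.402 = 4.544
A = (46/4.544)^(1/0.3250) ⇒ ln A = ln(10.12)/0.3250 = 7.1233
A = e^7.1233 ≈ 1240 km²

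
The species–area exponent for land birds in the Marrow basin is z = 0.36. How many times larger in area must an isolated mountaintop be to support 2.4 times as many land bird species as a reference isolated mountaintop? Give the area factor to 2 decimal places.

11.38

(A₂/A₁)^0.36 = 2.4, so A₂/A₁ = 2.4^(1/0.36) = 2.4^2.778
ln(A₂/A₁) = ln 2.4 / 0.36 = 0.8755 / 0.36 = 2.4319
A₂/A₁ = e^2.4319 ≈ 11.38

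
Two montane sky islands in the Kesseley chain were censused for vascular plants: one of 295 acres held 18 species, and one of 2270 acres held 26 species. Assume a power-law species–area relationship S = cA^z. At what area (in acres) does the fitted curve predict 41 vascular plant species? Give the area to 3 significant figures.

28400 acres

z = ln(26/18) / ln(2270/295) = 0.3677 / 2.0406 = 0.1802
c = 18 / 295^0.1802 = 18 / 2.787 = 6.459
A = (41/6.459)^(1/0.1802) ⇒ ln A = ln(6.347)/0.1802 = 10.2550
A = e^10.2550 ≈ 28425 acres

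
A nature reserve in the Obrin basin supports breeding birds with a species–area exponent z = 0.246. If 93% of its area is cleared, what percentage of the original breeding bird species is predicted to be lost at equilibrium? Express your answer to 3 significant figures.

S_new/S_old = (A_new/A_old)^z = 0.07^0.246
= exp(0.246 × ln 0.07) = exp(0.246 × -2.6593) = exp(-0.6542) ≈ 0.5199
Fraction lost = 1 − 0.5199 = 0.4801

48.0%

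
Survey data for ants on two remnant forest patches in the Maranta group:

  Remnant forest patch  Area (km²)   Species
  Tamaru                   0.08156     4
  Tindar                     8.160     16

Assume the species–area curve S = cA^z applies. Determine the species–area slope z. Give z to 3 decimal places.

Taking logs: ln S = ln c + z ln A, so z = (ln S₂ − ln S₁)/(ln A₂ − ln A₁).
z = ln(16/4) / ln(8.16/0.08156) = ln(4) / ln(100) = 1.3863 / 4.6057 = 0.3010

0.301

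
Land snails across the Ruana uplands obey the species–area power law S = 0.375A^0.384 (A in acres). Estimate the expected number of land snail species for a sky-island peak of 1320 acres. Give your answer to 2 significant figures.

S = 0.375 × 1320^0.384 = 0.375 × 15.79 ≈ 5.92

5.9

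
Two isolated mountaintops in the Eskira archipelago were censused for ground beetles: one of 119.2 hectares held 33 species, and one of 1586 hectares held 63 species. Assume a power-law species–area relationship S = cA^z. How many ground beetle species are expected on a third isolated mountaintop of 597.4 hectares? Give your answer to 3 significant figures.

49.4

z = ln(63/33) / ln(1586/119.2) = 0.6466 / 2.5882 = 0.2498
c = 33 / 119.2^0.2498 = 33 / 3.302 = 9.995
S₃ = 9.995 × 597.4^0.2498 = 9.995 × 4.939 ≈ 49.36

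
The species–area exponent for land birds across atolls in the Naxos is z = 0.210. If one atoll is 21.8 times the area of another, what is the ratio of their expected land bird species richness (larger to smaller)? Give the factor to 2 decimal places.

S₂/S₁ = (A₂/A₁)^z = 21.8^0.21
ln(S₂/S₁) = 0.21 × ln 21.8 = 0.21 × 3.0819 = 0.6472
S₂/S₁ = e^0.6472 ≈ 1.91

1.91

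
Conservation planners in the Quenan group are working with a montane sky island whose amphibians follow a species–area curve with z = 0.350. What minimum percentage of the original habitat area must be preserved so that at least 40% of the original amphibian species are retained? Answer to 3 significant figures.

Need (A_new/A_old)^0.35 = 0.4, so A_new/A_old = 0.4^(1/0.35) = 0.4^2.857
ln(A_new/A_old) = ln 0.4 / 0.35 = -0.9163 / 0.35 = -2.6180
A_new/A_old = e^-2.6180 ≈ 0.07295

7.30%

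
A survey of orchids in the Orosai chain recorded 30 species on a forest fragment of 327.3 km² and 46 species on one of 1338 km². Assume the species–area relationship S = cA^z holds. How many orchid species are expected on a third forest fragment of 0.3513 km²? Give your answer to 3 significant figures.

3.76

z = ln(46/30) / ln(1338/327.3) = 0.4274 / 1.4081 = 0.3036
c = 30 / 327.3^0.3036 = 30 / 5.8 = 5.172
S₃ = 5.172 × 0.3513^0.3036 = 5.172 × 0.7279 ≈ 3.765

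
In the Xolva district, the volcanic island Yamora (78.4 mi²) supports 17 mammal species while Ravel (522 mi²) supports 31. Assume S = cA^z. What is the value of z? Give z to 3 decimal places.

Taking logs: ln S = ln c + z ln A, so z = (ln S₂ − ln S₁)/(ln A₂ − ln A₁).
z = ln(31/17) / ln(522/78.4) = ln(1.824) / ln(6.658) = 0.6008 / 1.8958 = 0.3169

0.317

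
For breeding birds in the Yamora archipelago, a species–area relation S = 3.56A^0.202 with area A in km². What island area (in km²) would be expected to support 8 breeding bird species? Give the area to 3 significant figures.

8 = 3.56 × A^0.202  ⇒  A^0.202 = 8/3.56 = 2.247
ln A = ln(2.247) / 0.202 = 0.8097 / 0.202 = 4.0083
A = e^4.0083 ≈ 55.05 km²

55.1 km²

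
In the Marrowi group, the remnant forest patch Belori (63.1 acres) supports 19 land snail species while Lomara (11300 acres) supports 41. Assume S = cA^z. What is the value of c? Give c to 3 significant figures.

10.3

z = ln(S₂/S₁) / ln(A₂/A₁) = ln(41/19) / ln(11300/63.1) = 0.7691 / 5.1878 = 0.1483
c = S₁ / A₁^z = 19 / 63.1^0.1483 = 19 / 1.849 = 10.28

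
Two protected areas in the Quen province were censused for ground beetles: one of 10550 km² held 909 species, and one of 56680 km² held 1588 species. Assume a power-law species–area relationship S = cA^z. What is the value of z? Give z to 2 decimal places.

0.33

Taking logs: ln S = ln c + z ln A, so z = (ln S₂ − ln S₁)/(ln A₂ − ln A₁).
z = ln(1588/909) / ln(56680/10550) = ln(1.747) / ln(5.373) = 0.5579 / 1.6813 = 0.3318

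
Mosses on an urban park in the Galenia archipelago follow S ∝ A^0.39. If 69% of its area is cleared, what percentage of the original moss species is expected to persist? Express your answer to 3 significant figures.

63.3%

S_new/S_old = (A_new/A_old)^z = 0.31^0.39
= exp(0.39 × ln 0.31) = exp(0.39 × -1.1712) = exp(-0.4568) ≈ 0.6333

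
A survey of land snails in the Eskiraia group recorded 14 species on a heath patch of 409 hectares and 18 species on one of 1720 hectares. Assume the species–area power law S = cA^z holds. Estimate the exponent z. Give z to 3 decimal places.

0.175

Taking logs: ln S = ln c + z ln A, so z = (ln S₂ − ln S₁)/(ln A₂ − ln A₁).
z = ln(18/14) / ln(1720/409) = ln(1.286) / ln(4.205) = 0.2513 / 1.4364 = 0.1750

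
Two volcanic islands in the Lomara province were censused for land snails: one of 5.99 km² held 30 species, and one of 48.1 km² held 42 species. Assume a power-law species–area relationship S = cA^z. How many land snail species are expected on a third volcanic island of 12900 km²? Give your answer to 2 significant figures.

100

z = ln(42/30) / ln(48.1/5.99) = 0.3365 / 2.0832 = 0.1615
c = 30 / 5.99^0.1615 = 30 / 1.335 = 22.47
S₃ = 22.47 × 12900^0.1615 = 22.47 × 4.612 ≈ 103.6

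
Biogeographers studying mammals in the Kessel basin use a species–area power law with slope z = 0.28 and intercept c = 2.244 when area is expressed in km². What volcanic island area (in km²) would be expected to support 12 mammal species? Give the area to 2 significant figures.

400 km²

12 = 2.244 × A^0.28  ⇒  A^0.28 = 12/2.244 = 5.348
ln A = ln(5.348) / 0.28 = 1.6766 / 0.28 = 5.9880
A = e^5.9880 ≈ 398.6 km²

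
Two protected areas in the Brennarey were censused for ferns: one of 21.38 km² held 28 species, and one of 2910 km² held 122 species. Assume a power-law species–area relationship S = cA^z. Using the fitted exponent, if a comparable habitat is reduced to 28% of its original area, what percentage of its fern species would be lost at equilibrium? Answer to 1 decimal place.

31.7%

z = ln(122/28) / ln(2910/21.38) = 1.4718 / 4.9135 = 0.2995
S_new/S_old = (A_new/A_old)^z = 0.28^0.2995 = exp(0.2995 × -1.2730) = 0.683
Fraction lost = 1 − 0.683 = 0.317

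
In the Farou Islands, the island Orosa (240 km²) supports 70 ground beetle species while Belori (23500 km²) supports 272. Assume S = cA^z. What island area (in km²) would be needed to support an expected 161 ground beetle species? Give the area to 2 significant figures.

z = ln(272/70) / ln(23500/240) = 1.3573 / 4.5841 = 0.2961
c = 70 / 240^0.2961 = 70 / 5.067 = 13.81
A = (161/13.81)^(1/0.2961) ⇒ ln A = ln(11.65)/0.2961 = 8.2937
A = e^8.2937 ≈ 3999 km²

4000 km²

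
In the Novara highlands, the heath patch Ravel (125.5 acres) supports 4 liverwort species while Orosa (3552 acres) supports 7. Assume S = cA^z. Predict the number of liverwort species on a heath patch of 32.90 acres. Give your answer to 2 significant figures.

3.2

z = ln(7/4) / ln(3552/125.5) = 0.5596 / 3.3430 = 0.1674
c = 4 / 125.5^0.1674 = 4 / 2.246 = 1.781
S₃ = 1.781 × 32.9^0.1674 = 1.781 × 1.795 ≈ 3.197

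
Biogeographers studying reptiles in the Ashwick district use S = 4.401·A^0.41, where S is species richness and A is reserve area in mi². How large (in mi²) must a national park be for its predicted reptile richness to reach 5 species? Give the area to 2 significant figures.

1.4 mi²

5 = 4.401 × A^0.41  ⇒  A^0.41 = 5/4.401 = 1.136
ln A = ln(1.136) / 0.41 = 0.1276 / 0.41 = 0.3112
A = e^0.3112 ≈ 1.365 mi²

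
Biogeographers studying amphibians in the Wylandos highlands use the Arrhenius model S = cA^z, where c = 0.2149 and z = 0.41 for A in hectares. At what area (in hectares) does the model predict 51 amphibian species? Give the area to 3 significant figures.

622000 hectares

51 = 0.2149 × A^0.41  ⇒  A^0.41 = 51/0.2149 = 237.3
ln A = ln(237.3) / 0.41 = 5.4694 / 0.41 = 13.3400
A = e^13.3400 ≈ 621580 hectares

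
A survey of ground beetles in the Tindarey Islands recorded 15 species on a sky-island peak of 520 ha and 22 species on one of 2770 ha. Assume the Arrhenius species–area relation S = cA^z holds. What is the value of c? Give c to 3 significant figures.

3.58

z = ln(S₂/S₁) / ln(A₂/A₁) = ln(22/15) / ln(2770/520) = 0.3830 / 1.6728 = 0.2290
c = S₁ / A₁^z = 15 / 520^0.2290 = 15 / 4.186 = 3.583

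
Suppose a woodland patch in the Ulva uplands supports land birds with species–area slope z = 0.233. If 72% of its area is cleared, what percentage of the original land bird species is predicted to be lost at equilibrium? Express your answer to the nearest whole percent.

S_new/S_old = (A_new/A_old)^z = 0.28^0.233
= exp(0.233 × ln 0.28) = exp(0.233 × -1.2730) = exp(-0.2966) ≈ 0.7433
Fraction lost = 1 − 0.7433 = 0.2567

26%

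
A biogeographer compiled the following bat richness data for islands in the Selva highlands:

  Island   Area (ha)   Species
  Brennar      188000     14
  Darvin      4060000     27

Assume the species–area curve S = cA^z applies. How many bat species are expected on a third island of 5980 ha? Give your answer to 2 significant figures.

6.7

z = ln(27/14) / ln(4060000/188000) = 0.6568 / 3.0725 = 0.2138
c = 14 / 188000^0.2138 = 14 / 13.41 = 1.044
S₃ = 1.044 × 5980^0.2138 = 1.044 × 6.417 ≈ 6.699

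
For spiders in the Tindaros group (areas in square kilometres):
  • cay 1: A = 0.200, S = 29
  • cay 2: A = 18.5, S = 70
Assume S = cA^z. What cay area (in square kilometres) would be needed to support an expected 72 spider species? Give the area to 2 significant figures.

z = ln(70/29) / ln(18.5/0.2) = 0.8812 / 4.5272 = 0.1946
c = 29 / 0.2^0.1946 = 29 / 0.7311 = 39.67
A = (72/39.67)^(1/0.1946) ⇒ ln A = ln(1.815)/0.1946 = 3.0625
A = e^3.0625 ≈ 21.38 square kilometres

21 square kilometres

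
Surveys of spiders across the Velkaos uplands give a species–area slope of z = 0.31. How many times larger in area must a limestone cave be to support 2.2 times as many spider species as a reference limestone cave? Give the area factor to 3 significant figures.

12.7

(A₂/A₁)^0.31 = 2.2, so A₂/A₁ = 2.2^(1/0.31) = 2.2^3.226
ln(A₂/A₁) = ln 2.2 / 0.31 = 0.7885 / 0.31 = 2.5434
A₂/A₁ = e^2.5434 ≈ 12.72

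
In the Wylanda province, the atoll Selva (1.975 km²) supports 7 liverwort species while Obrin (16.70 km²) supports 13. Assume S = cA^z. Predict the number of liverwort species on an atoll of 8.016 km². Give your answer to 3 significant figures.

z = ln(13/7) / ln(16.7/1.975) = 0.6190 / 2.1348 = 0.2900
c = 7 / 1.975^0.2900 = 7 / 1.218 = 5.746
S₃ = 5.746 × 8.016^0.2900 = 5.746 × 1.829 ≈ 10.51

10.5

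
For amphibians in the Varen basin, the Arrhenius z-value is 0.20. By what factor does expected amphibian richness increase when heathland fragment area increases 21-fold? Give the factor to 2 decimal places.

S₂/S₁ = (A₂/A₁)^z = 21^0.2
ln(S₂/S₁) = 0.2 × ln 21 = 0.2 × 3.0445 = 0.6089
S₂/S₁ = e^0.6089 ≈ 1.838

1.84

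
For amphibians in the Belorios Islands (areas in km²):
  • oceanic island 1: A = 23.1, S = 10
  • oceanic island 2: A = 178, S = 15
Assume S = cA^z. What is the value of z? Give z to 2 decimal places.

0.20

Taking logs: ln S = ln c + z ln A, so z = (ln S₂ − ln S₁)/(ln A₂ − ln A₁).
z = ln(15/10) / ln(178/23.1) = ln(1.5) / ln(7.706) = 0.4055 / 2.0420 = 0.1986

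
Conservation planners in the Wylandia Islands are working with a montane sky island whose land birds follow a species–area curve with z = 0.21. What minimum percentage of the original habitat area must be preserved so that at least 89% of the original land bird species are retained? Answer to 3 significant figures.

Need (A_new/A_old)^0.21 = 0.89, so A_new/A_old = 0.89^(1/0.21) = 0.89^4.762
ln(A_new/A_old) = ln 0.89 / 0.21 = -0.1165 / 0.21 = -0.5549
A_new/A_old = e^-0.5549 ≈ 0.5741

57.4%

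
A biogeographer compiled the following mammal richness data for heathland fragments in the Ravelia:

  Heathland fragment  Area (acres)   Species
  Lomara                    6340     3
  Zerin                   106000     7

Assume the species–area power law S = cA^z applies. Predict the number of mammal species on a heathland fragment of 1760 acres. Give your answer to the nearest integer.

2

z = ln(7/3) / ln(106000/6340) = 0.8473 / 2.8166 = 0.3008
c = 3 / 6340^0.3008 = 3 / 13.92 = 0.2155
S₃ = 0.2155 × 1760^0.3008 = 0.2155 × 9.47 ≈ 2.04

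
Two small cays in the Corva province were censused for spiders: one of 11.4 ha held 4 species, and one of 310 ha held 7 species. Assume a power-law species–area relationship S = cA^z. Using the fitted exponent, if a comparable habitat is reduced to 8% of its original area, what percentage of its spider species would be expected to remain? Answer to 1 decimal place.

65.2%

z = ln(7/4) / ln(310/11.4) = 0.5596 / 3.3030 = 0.1694
S_new/S_old = (A_new/A_old)^z = 0.08^0.1694 = exp(0.1694 × -2.5257) = 0.6519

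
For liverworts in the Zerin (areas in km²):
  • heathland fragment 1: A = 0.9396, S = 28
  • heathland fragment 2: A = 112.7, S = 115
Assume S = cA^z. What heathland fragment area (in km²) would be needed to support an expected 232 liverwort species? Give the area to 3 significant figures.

z = ln(115/28) / ln(112.7/0.9396) = 1.4127 / 4.7870 = 0.2951
c = 28 / 0.9396^0.2951 = 28 / 0.9818 = 28.52
A = (232/28.52)^(1/0.2951) ⇒ ln A = ln(8.135)/0.2951 = 7.1028
A = e^7.1028 ≈ 1215 km²

1220 km²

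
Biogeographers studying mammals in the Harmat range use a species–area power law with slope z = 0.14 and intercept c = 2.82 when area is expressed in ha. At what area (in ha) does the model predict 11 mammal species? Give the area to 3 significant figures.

11 = 2.82 × A^0.14  ⇒  A^0.14 = 11/2.82 = 3.901
ln A = ln(3.901) / 0.14 = 1.3612 / 0.14 = 9.7226
A = e^9.7226 ≈ 16690 ha

16700 ha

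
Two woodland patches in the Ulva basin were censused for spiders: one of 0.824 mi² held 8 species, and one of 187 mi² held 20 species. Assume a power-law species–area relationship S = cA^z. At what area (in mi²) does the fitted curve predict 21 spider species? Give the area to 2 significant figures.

250 mi²

z = ln(20/8) / ln(187/0.824) = 0.9163 / 5.4247 = 0.1689
c = 8 / 0.824^0.1689 = 8 / 0.9678 = 8.266
A = (21/8.266)^(1/0.1689) ⇒ ln A = ln(2.541)/0.1689 = 5.5200
A = e^5.5200 ≈ 249.6 mi²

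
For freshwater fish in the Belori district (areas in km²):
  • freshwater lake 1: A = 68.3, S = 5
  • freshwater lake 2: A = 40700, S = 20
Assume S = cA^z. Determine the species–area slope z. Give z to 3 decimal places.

Taking logs: ln S = ln c + z ln A, so z = (ln S₂ − ln S₁)/(ln A₂ − ln A₁).
z = ln(20/5) / ln(40700/68.3) = ln(4) / ln(595.9) = 1.3863 / 6.3901 = 0.2169

0.217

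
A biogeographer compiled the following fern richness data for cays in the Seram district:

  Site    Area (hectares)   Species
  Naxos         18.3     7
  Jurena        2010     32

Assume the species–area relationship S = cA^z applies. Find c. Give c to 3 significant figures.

z = ln(S₂/S₁) / ln(A₂/A₁) = ln(32/7) / ln(2010/18.3) = 1.5198 / 4.6990 = 0.3234
c = S₁ / A₁^z = 7 / 18.3^0.3234 = 7 / 2.56 = 2.734

2.73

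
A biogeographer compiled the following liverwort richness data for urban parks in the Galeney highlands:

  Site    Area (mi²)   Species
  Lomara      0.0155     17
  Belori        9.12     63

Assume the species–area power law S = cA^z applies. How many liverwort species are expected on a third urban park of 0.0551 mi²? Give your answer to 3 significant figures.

z = ln(63/17) / ln(9.12/0.0155) = 1.3099 / 6.3774 = 0.2054
c = 17 / 0.0155^0.2054 = 17 / 0.4249 = 40.01
S₃ = 40.01 × 0.0551^0.2054 = 40.01 × 0.5514 ≈ 22.06

22.1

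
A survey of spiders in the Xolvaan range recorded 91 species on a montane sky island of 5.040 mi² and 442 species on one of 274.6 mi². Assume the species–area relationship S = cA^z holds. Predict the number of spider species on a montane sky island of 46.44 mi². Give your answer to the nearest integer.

z = ln(442/91) / ln(274.6/5.04) = 1.5805 / 3.9979 = 0.3953
c = 91 / 5.04^0.3953 = 91 / 1.895 = 48.01
S₃ = 48.01 × 46.44^0.3953 = 48.01 × 4.56 ≈ 218.9

219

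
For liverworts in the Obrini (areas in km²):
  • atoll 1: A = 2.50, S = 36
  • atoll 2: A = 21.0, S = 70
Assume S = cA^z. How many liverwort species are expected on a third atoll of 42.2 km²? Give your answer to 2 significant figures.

z = ln(70/36) / ln(21/2.5) = 0.6650 / 2.1282 = 0.3125
c = 36 / 2.5^0.3125 = 36 / 1.331 = 27.04
S₃ = 27.04 × 42.2^0.3125 = 27.04 × 3.22 ≈ 87.06

87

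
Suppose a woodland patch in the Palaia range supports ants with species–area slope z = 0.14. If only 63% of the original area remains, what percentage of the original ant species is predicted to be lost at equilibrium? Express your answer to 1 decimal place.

S_new/S_old = (A_new/A_old)^z = 0.63^0.14
= exp(0.14 × ln 0.63) = exp(0.14 × -0.4620) = exp(-0.0647) ≈ 0.9374
Fraction lost = 1 − 0.9374 = 0.06264

6.3%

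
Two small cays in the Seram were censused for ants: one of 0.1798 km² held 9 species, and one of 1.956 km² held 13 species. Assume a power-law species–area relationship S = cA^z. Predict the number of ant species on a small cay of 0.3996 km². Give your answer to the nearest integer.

z = ln(13/9) / ln(1.956/0.1798) = 0.3677 / 2.3868 = 0.1541
c = 9 / 0.1798^0.1541 = 9 / 0.7677 = 11.72
S₃ = 11.72 × 0.3996^0.1541 = 11.72 × 0.8682 ≈ 10.18

10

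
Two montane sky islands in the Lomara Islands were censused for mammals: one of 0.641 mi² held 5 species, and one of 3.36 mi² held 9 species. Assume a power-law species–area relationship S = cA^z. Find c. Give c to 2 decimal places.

5.85

z = ln(S₂/S₁) / ln(A₂/A₁) = ln(9/5) / ln(3.36/0.641) = 0.5878 / 1.6567 = 0.3548
c = S₁ / A₁^z = 5 / 0.641^0.3548 = 5 / 0.854 = 5.855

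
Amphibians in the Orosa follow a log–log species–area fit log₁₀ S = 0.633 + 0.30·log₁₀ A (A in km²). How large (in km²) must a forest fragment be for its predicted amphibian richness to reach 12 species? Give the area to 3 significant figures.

12 = 4.295 × A^0.3  ⇒  A^0.3 = 12/4.295 = 2.794
ln A = ln(2.794) / 0.3 = 1.0274 / 0.3 = 3.4246
A = e^3.4246 ≈ 30.71 km²

30.7 km²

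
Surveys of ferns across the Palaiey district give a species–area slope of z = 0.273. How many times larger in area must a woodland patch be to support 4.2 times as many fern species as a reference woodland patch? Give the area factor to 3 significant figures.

(A₂/A₁)^0.273 = 4.2, so A₂/A₁ = 4.2^(1/0.273) = 4.2^3.663
ln(A₂/A₁) = ln 4.2 / 0.273 = 1.4351 / 0.273 = 5.2567
A₂/A₁ = e^5.2567 ≈ 191.9

192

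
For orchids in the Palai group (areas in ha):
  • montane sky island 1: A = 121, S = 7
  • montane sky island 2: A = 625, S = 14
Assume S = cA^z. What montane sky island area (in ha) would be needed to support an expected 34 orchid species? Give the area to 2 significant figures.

z = ln(14/7) / ln(625/121) = 0.6931 / 1.6420 = 0.4221
c = 7 / 121^0.4221 = 7 / 7.573 = 0.9244
A = (34/0.9244)^(1/0.4221) ⇒ ln A = ln(36.78)/0.4221 = 8.5396
A = e^8.5396 ≈ 5113 ha

5100 ha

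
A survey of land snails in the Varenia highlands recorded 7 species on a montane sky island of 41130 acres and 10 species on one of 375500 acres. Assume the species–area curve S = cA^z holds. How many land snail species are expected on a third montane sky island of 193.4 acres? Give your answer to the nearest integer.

3

z = ln(10/7) / ln(375500/41130) = 0.3567 / 2.2115 = 0.1613
c = 7 / 41130^0.1613 = 7 / 5.548 = 1.262
S₃ = 1.262 × 193.4^0.1613 = 1.262 × 2.338 ≈ 2.949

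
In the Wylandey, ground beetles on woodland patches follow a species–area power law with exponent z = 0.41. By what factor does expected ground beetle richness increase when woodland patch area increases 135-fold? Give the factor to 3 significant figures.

S₂/S₁ = (A₂/A₁)^z = 135^0.41
ln(S₂/S₁) = 0.41 × ln 135 = 0.41 × 4.9053 = 2.0112
S₂/S₁ = e^2.0112 ≈ 7.472

7.47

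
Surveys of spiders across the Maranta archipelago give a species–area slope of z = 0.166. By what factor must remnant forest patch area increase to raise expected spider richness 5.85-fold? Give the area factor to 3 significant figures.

(A₂/A₁)^0.166 = 5.85, so A₂/A₁ = 5.85^(1/0.166) = 5.85^6.024
ln(A₂/A₁) = ln 5.85 / 0.166 = 1.7664 / 0.166 = 10.6412
A₂/A₁ = e^10.6412 ≈ 41824

41800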